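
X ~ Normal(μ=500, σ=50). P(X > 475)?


z = (475-500)/50 = -0.5
P(X > 475) = 1 - P(Z ≤ -0.5) = 1 - 0.3085 = 0.6915

P(X > 475) ≈ 0.6915


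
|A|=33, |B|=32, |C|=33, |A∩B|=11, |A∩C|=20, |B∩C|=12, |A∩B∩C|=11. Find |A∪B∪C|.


|A∪B∪C| = 33+32+33-11-20-12+11 = 66

|A∪B∪C| = 66


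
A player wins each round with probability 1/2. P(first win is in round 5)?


Geometric: P(X=5) = (1-p)^(k-1)×p = (1/2)^4×1/2 = 1/32

P(X=5) = 1/32 ≈ 3.12%


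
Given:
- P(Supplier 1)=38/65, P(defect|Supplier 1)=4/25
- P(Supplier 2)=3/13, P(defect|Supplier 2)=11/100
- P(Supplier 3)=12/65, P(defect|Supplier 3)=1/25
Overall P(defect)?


P(B) = Σ P(B|Aᵢ)×P(Aᵢ)
  4/25×38/65 = 152/1625
  11/100×3/13 = 33/1300
  1/25×12/65 = 12/1625
Sum = 821/6500

P(defect) = 821/6500 ≈ 12.63%


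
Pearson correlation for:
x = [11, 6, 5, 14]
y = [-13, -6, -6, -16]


n=4, Σx=36, Σy=-41, Σxy=-433, Σx²=378, Σy²=497
r = (4×(-433) - 36×(-41))/√((4×378 - 36²)(4×497 - (-41)²))
= -256/√(216×307) = -256/√66312 ≈ -256/257.5112 ≈ -0.9941

r ≈ -0.9941


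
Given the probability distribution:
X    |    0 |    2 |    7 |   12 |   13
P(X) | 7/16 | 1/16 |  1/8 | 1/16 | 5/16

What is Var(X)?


E[X] = 93/16
E[X²] = 1091/16
Var(X) = E[X²] - (E[X])² = 1091/16 - 8649/256 = 8807/256

Var(X) = 8807/256 ≈ 34.4023


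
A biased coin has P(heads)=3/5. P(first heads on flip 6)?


Geometric: P(X=6) = (1-p)^(k-1)×p = (2/5)^5×3/5 = 96/15625

P(X=6) = 96/15625 ≈ 0.61%


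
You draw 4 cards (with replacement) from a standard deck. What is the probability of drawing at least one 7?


P(not a 7) = 48/52 = 12/13
P(none in 4 draws) = (12/13)^4 = 20736/28561
P(≥1 7) = 1 - 20736/28561 = 7825/28561

P = 7825/28561 ≈ 27.40%


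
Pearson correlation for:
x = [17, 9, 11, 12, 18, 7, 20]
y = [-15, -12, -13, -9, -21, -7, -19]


n=7, Σx=94, Σy=-96, Σxy=-1421, Σx²=1408, Σy²=1470
r = (7×(-1421) - 94×(-96))/√((7×1408 - 94²)(7×1470 - (-96)²))
= -923/√(1020×1074) = -923/√1095480 ≈ -923/1046.6518 ≈ -0.8819

r ≈ -0.8819


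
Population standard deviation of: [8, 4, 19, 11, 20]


Mean = 62/5
  (8-62/5)²=484/25
  (4-62/5)²=1764/25
  (19-62/5)²=1089/25
  (11-62/5)²=49/25
  (20-62/5)²=1444/25
Σ(x-μ)² = 966/5
σ² = (966/5)/5 = 966/25

σ = √(966/25) ≈ 6.2161


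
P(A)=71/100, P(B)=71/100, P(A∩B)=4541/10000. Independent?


P(A)×P(B) = 5041/10000
P(A∩B) = 4541/10000
Not equal → NOT independent

No, not independent


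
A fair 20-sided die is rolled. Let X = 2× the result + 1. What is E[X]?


E[die] = (1+20)/2 = 21/2
E[X] = 2×21/2 + 1 = 22

E[X] = 22


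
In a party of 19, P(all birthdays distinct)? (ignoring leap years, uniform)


P(all different) = Π(365-i)/365 for i=0..18
= (365/365)×(364/365)×...×(347/365)
= 0.620881

P ≈ 0.6209 ≈ 62.09%


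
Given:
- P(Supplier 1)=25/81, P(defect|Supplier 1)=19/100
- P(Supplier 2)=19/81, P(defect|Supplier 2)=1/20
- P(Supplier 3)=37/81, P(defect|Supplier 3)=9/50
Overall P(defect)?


P(B) = Σ P(B|Aᵢ)×P(Aᵢ)
  19/100×25/81 = 19/324
  1/20×19/81 = 19/1620
  9/50×37/81 = 37/450
Sum = 103/675

P(defect) = 103/675 ≈ 15.26%


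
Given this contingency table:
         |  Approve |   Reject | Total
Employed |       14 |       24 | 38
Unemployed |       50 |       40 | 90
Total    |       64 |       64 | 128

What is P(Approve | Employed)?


P(Approve | Employed) = 14/(14+24) = 14/38 = 7/19

P(Approve|Employed) = 7/19 ≈ 36.84%


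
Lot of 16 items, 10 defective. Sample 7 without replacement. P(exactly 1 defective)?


Hypergeometric: C(10,1)×C(6,6)/C(16,7)
= 10×1/11440 = 1/1144

P(X=1) = 1/1144 ≈ 0.09%


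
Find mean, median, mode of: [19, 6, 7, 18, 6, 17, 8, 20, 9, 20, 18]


Sorted: [6, 6, 7, 8, 9, 17, 18, 18, 19, 20, 20]
Mean = 148/11
Median = 17
Freq: {19: 1, 6: 2, 7: 1, 18: 2, 17: 1, 8: 1, 20: 2, 9: 1}
Mode: [6, 18, 20]

Mean=148/11, Median=17, Mode=[6, 18, 20]


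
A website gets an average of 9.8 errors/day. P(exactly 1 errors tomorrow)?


Poisson(λ=9.8): P(X=1) = e^(-λ)×λ^k/k!
= e^(-9.8) × 9.8^1 / 1!
≈ 5.545159943e-05 × 9.8 / 1 ≈ 0.000543

P(X=1) ≈ 0.000543 ≈ 0.05%


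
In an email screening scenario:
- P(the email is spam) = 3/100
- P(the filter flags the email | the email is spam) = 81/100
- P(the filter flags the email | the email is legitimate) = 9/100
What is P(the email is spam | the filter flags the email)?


Using Bayes' theorem:
P(A|B) = P(B|A)·P(A) / P(B)

P(the filter flags the email) = 81/100 × 3/100 + 9/100 × 97/100
= 243/10000 + 873/10000 = 279/2500

P(the email is spam|the filter flags the email) = (243/10000) / (279/2500) = 27/124

P(the email is spam|the filter flags the email) = 27/124 ≈ 21.77%


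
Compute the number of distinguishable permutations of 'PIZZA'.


Letters: 5, freq: {'P': 1, 'I': 1, 'Z': 2, 'A': 1}
5!/(1!×1!×2!×1!) = 120/2 = 60

60


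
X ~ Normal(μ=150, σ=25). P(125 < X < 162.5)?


z₁=(125-150)/25=-1.0, z₂=(162.5-150)/25=0.5
P = Φ(0.5) - Φ(-1.0) = 0.691462 - 0.158655 = 0.532807 ≈ 0.5328

P(125 < X < 162.5) ≈ 0.5328


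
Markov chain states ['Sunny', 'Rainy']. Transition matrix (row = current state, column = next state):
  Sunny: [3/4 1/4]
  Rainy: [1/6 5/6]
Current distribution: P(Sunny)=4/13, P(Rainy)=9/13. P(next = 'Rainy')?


P(next=Rainy) = Σᵢ P(now=i)×P(i→Rainy)
= 4/13×1/4 + 9/13×5/6
= 1/13 + 15/26 = 17/26

P = 17/26 ≈ 0.6538


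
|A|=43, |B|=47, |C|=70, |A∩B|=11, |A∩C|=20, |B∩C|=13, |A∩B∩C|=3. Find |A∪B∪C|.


|A∪B∪C| = 43+47+70-11-20-13+3 = 119

|A∪B∪C| = 119


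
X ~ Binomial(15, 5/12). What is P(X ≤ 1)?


P(X ≤ 1) = Σ P(X=i) for i=0..1
P(X=0) = 4747561509943/15407021574586368
P(X=1) = 16955576821225/5135673858195456
Sum = 27807145986809/7703510787293184

P(X ≤ 1) = 27807145986809/7703510787293184 ≈ 0.36%


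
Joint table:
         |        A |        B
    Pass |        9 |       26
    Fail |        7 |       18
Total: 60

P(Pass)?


P(Pass) = (9+26)/60 = 35/60 = 7/12

P(Pass) = 7/12 ≈ 58.33%


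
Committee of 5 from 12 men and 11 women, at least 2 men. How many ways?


Count by #men:
  2M,3W: C(12,2)×C(11,3)=10890
  3M,2W: C(12,3)×C(11,2)=12100
  4M,1W: C(12,4)×C(11,1)=5445
  5M,0W: C(12,5)×C(11,0)=792
Total = 29227

29227


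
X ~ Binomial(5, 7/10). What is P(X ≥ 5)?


P(X ≥ 5) = Σ P(X=i) for i=5..5
P(X=5) = 16807/100000
Sum = 16807/100000

P(X ≥ 5) = 16807/100000 ≈ 16.81%


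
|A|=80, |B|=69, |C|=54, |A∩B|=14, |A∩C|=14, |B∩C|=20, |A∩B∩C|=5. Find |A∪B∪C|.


|A∪B∪C| = 80+69+54-14-14-20+5 = 160

|A∪B∪C| = 160


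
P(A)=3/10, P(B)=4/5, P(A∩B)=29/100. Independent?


P(A)×P(B) = 6/25
P(A∩B) = 29/100
Not equal → NOT independent

No, not independent


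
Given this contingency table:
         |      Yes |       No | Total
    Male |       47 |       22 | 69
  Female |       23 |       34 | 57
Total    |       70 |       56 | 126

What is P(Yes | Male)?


P(Yes | Male) = 47/(47+22) = 47/69

P(Yes|Male) = 47/69 ≈ 68.12%


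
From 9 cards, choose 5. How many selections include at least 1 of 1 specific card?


Complement: C(9,5) - C(8,5) = 126 - 56 = 70

70


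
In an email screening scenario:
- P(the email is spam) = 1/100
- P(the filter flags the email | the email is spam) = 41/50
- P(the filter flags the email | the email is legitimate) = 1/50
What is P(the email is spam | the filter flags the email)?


Using Bayes' theorem:
P(A|B) = P(B|A)·P(A) / P(B)

P(the filter flags the email) = 41/50 × 1/100 + 1/50 × 99/100
= 41/5000 + 99/5000 = 7/250

P(the email is spam|the filter flags the email) = (41/5000) / (7/250) = 41/140

P(the email is spam|the filter flags the email) = 41/140 ≈ 29.29%


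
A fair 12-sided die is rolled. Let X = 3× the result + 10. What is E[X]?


E[die] = (1+12)/2 = 13/2
E[X] = 3×13/2 + 10 = 59/2

E[X] = 59/2


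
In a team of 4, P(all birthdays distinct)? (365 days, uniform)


P(all different) = Π(365-i)/365 for i=0..3
= (365/365)×(364/365)×...×(362/365)
= 0.983644

P ≈ 0.9836 ≈ 98.36%


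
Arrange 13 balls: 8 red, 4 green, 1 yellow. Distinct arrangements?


13!/(8!×4!×1!) = 6435

6435


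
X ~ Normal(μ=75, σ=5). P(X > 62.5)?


z = (62.5-75)/5 = -2.5
P(X > 62.5) = 1 - P(Z ≤ -2.5) = 1 - 0.0062 = 0.9938

P(X > 62.5) ≈ 0.9938


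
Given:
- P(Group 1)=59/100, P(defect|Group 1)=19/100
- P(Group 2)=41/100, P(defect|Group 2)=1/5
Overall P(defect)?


P(B) = Σ P(B|Aᵢ)×P(Aᵢ)
  19/100×59/100 = 1121/10000
  1/5×41/100 = 41/500
Sum = 1941/10000

P(defect) = 1941/10000 ≈ 19.41%


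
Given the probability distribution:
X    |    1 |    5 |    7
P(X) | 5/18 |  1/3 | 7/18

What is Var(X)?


E[X] = 14/3
E[X²] = 83/3
Var(X) = E[X²] - (E[X])² = 83/3 - 196/9 = 53/9

Var(X) = 53/9 ≈ 5.8889


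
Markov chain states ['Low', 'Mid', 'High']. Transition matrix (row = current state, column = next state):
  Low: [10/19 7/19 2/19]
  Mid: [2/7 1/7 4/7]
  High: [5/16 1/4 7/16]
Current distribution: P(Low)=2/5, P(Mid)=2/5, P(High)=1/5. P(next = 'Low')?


P(next=Low) = Σᵢ P(now=i)×P(i→Low)
= 2/5×10/19 + 2/5×2/7 + 1/5×5/16
= 4/19 + 4/35 + 1/16 = 4121/10640

P = 4121/10640 ≈ 0.3873


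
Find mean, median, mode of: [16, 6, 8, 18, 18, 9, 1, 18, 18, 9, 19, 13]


Sorted: [1, 6, 8, 9, 9, 13, 16, 18, 18, 18, 18, 19]
Mean = 153/12 = 51/4
Median = 29/2
Freq: {16: 1, 6: 1, 8: 1, 18: 4, 9: 2, 1: 1, 19: 1, 13: 1}
Mode: [18]

Mean=51/4, Median=29/2, Mode=18


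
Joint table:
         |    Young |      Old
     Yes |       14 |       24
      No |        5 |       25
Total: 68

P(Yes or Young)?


P(Yes∨Young) = P(Yes) + P(Young) - P(Yes∧Young)
= (38 + 19 - 14)/68 = 43/68

P = 43/68 ≈ 63.24%


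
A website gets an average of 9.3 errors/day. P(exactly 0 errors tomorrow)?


Poisson(λ=9.3): P(X=0) = e^(-λ)×λ^k/k!
= e^(-9.3) × 9.3^0 / 0!
≈ 9.142423148e-05 × 1 / 1 ≈ 0.000091

P(X=0) ≈ 0.000091 ≈ 0.01%


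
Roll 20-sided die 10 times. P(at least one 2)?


P(no 2)^10 = (19/20)^10 = 6131066257801/10240000000000
P(≥1) = 1 - 6131066257801/10240000000000 = 4108933742199/10240000000000

P = 4108933742199/10240000000000 ≈ 40.13%


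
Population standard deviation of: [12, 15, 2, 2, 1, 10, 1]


Mean = 43/7
  (12-43/7)²=1681/49
  (15-43/7)²=3844/49
  (2-43/7)²=841/49
  (2-43/7)²=841/49
  (1-43/7)²=1296/49
  (10-43/7)²=729/49
  (1-43/7)²=1296/49
Σ(x-μ)² = 1504/7
σ² = (1504/7)/7 = 1504/49

σ = √(1504/49) ≈ 5.5402


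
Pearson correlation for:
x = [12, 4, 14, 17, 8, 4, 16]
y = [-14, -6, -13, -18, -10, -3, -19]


n=7, Σx=75, Σy=-83, Σxy=-1076, Σx²=981, Σy²=1195
r = (7×(-1076) - 75×(-83))/√((7×981 - 75²)(7×1195 - (-83)²))
= -1307/√(1242×1476) = -1307/√1833192 ≈ -1307/1353.9542 ≈ -0.9653

r ≈ -0.9653


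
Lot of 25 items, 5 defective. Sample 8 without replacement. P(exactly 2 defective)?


Hypergeometric: C(5,2)×C(20,6)/C(25,8)
= 10×38760/1081575 = 272/759

P(X=2) = 272/759 ≈ 35.84%


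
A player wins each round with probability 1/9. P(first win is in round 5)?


Geometric: P(X=5) = (1-p)^(k-1)×p = (8/9)^4×1/9 = 4096/59049

P(X=5) = 4096/59049 ≈ 6.94%


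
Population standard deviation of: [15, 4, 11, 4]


Mean = 34/4 = 17/2
  (15-17/2)²=169/4
  (4-17/2)²=81/4
  (11-17/2)²=25/4
  (4-17/2)²=81/4
Σ(x-μ)² = 89
σ² = 89/4

σ = √(89/4) ≈ 4.7170


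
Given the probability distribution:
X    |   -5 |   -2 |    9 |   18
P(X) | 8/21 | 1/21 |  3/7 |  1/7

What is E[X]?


E[X] = Σ x·P(X=x)
= (-5)×(8/21) + (-2)×(1/21) + (9)×(3/7) + (18)×(1/7)
= 31/7

E[X] = 31/7


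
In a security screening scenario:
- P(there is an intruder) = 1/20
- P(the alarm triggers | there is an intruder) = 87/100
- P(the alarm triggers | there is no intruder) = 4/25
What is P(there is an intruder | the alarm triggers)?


Using Bayes' theorem:
P(A|B) = P(B|A)·P(A) / P(B)

P(the alarm triggers) = 87/100 × 1/20 + 4/25 × 19/20
= 87/2000 + 19/125 = 391/2000

P(there is an intruder|the alarm triggers) = (87/2000) / (391/2000) = 87/391

P(there is an intruder|the alarm triggers) = 87/391 ≈ 22.25%


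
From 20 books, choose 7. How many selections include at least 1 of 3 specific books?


Complement: C(20,7) - C(17,7) = 77520 - 19448 = 58072

58072


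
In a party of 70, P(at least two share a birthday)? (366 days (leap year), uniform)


P(all different) = Π(366-i)/366 for i=0..69
= 0.000858
P(match) = 1 - 0.000858 = 0.999142

P ≈ 0.9991 ≈ 99.91%


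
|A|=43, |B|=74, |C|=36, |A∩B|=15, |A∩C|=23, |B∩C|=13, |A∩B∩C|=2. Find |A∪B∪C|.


|A∪B∪C| = 43+74+36-15-23-13+2 = 104

|A∪B∪C| = 104


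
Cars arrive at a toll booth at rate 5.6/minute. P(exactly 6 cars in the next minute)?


Poisson(λ=5.6): P(X=6) = e^(-λ)×λ^k/k!
= e^(-5.6) × 5.6^6 / 6!
≈ 0.003697863716 × 30840.979456 / 720 ≈ 0.158397

P(X=6) ≈ 0.158397 ≈ 15.84%


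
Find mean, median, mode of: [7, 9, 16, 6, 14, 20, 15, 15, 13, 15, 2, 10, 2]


Sorted: [2, 2, 6, 7, 9, 10, 13, 14, 15, 15, 15, 16, 20]
Mean = 144/13
Median = 13
Freq: {7: 1, 9: 1, 16: 1, 6: 1, 14: 1, 20: 1, 15: 3, 13: 1, 2: 2, 10: 1}
Mode: [15]

Mean=144/13, Median=13, Mode=15


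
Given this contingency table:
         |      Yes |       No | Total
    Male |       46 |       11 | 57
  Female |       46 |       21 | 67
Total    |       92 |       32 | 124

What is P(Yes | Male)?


P(Yes | Male) = 46/(46+11) = 46/57

P(Yes|Male) = 46/57 ≈ 80.70%


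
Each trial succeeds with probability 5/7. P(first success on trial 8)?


Geometric: P(X=8) = (1-p)^(k-1)×p = (2/7)^7×5/7 = 640/5764801

P(X=8) = 640/5764801 ≈ 0.01%


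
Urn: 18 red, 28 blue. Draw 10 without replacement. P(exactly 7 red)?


Hypergeometric: C(18,7)×C(28,3)/C(46,10)
= 31824×3276/4076350421 = 8019648/313565417

P(X=7) = 8019648/313565417 ≈ 2.56%


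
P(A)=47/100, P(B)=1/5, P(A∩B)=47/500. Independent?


P(A)×P(B) = 47/500
P(A∩B) = 47/500
Equal ✓ → Independent

Yes, independent


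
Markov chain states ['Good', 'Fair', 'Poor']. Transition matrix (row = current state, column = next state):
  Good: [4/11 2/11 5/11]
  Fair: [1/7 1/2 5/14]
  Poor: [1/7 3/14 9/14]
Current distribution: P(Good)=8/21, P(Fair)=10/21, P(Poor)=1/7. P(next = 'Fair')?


P(next=Fair) = Σᵢ P(now=i)×P(i→Fair)
= 8/21×2/11 + 10/21×1/2 + 1/7×3/14
= 16/231 + 5/21 + 3/98 = 1093/3234

P = 1093/3234 ≈ 0.3380


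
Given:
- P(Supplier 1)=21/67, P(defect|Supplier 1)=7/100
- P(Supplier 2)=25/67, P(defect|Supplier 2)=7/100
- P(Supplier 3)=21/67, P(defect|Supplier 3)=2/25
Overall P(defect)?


P(B) = Σ P(B|Aᵢ)×P(Aᵢ)
  7/100×21/67 = 147/6700
  7/100×25/67 = 7/268
  2/25×21/67 = 42/1675
Sum = 49/670

P(defect) = 49/670 ≈ 7.31%


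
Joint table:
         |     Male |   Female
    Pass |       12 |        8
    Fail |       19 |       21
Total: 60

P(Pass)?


P(Pass) = (12+8)/60 = 20/60 = 1/3

P(Pass) = 1/3 ≈ 33.33%


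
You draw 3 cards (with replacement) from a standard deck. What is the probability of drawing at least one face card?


P(not a face card) = 40/52 = 10/13
P(none in 3 draws) = (10/13)^3 = 1000/2197
P(≥1 face card) = 1 - 1000/2197 = 1197/2197

P = 1197/2197 ≈ 54.48%


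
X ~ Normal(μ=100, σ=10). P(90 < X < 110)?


z₁=(90-100)/10=-1.0, z₂=(110-100)/10=1.0
P = Φ(1.0) - Φ(-1.0) = 0.841345 - 0.158655 = 0.682690 ≈ 0.6827

P(90 < X < 110) ≈ 0.6827


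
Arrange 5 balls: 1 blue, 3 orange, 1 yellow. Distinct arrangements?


5!/(1!×3!×1!) = 20

20


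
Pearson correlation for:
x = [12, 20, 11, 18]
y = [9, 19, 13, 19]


n=4, Σx=61, Σy=60, Σxy=973, Σx²=989, Σy²=972
r = (4×973 - 61×60)/√((4×989 - 61²)(4×972 - 60²))
= 232/√(235×288) = 232/√67680 ≈ 232/260.1538 ≈ 0.8918

r ≈ 0.8918


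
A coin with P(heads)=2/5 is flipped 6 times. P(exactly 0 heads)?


Binomial: P(X=0) = C(6,0)×p^0×(1-p)^6
= 1 × 1 × 729/15625 = 729/15625

P(X=0) = 729/15625 ≈ 4.67%


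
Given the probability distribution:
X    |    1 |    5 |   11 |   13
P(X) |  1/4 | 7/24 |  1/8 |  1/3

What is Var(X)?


E[X] = 89/12
E[X²] = 79
Var(X) = E[X²] - (E[X])² = 79 - 7921/144 = 3455/144

Var(X) = 3455/144 ≈ 23.9931


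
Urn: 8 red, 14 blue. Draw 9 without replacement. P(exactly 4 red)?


Hypergeometric: C(8,4)×C(14,5)/C(22,9)
= 70×2002/497420 = 91/323

P(X=4) = 91/323 ≈ 28.17%


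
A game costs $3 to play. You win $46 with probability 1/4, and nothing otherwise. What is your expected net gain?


E[gain] = (46-3)×1/4 + (-3)×3/4
= 43/4 - 9/4 = 17/2

Expected net gain = $17/2 ≈ $8.50


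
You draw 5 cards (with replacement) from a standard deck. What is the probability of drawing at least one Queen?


P(not a Queen) = 48/52 = 12/13
P(none in 5 draws) = (12/13)^5 = 248832/371293
P(≥1 Queen) = 1 - 248832/371293 = 122461/371293

P = 122461/371293 ≈ 32.98%


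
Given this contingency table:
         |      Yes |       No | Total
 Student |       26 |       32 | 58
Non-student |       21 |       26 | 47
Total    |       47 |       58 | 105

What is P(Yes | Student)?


P(Yes | Student) = 26/(26+32) = 26/58 = 13/29

P(Yes|Student) = 13/29 ≈ 44.83%


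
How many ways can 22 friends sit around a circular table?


Circular arrangements of 22 distinct objects: fix one position to break rotational symmetry.
(n-1)! = 21! = 51090942171709440000

51090942171709440000


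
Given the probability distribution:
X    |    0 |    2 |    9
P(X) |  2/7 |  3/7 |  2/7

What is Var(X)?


E[X] = 24/7
E[X²] = 174/7
Var(X) = E[X²] - (E[X])² = 174/7 - 576/49 = 642/49

Var(X) = 642/49 ≈ 13.1020


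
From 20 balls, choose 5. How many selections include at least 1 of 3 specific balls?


Complement: C(20,5) - C(17,5) = 15504 - 6188 = 9316

9316


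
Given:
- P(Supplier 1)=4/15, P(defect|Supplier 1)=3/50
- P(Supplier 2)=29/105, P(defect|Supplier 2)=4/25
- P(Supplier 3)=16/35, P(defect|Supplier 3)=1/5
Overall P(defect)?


P(B) = Σ P(B|Aᵢ)×P(Aᵢ)
  3/50×4/15 = 2/125
  4/25×29/105 = 116/2625
  1/5×16/35 = 16/175
Sum = 398/2625

P(defect) = 398/2625 ≈ 15.16%


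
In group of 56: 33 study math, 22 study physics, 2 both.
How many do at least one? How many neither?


|A∪B| = 33+22-2 = 53
Neither = 56-53 = 3

At least one: 53; Neither: 3


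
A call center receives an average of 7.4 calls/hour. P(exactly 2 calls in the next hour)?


Poisson(λ=7.4): P(X=2) = e^(-λ)×λ^k/k!
= e^(-7.4) × 7.4^2 / 2!
≈ 0.0006112527611 × 54.76 / 2 ≈ 0.016736

P(X=2) ≈ 0.016736 ≈ 1.67%


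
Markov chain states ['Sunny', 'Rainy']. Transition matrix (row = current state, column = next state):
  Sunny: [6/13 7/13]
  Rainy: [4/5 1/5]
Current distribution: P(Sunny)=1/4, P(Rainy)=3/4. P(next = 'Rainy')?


P(next=Rainy) = Σᵢ P(now=i)×P(i→Rainy)
= 1/4×7/13 + 3/4×1/5
= 7/52 + 3/20 = 37/130

P = 37/130 ≈ 0.2846


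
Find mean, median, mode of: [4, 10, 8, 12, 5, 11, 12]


Sorted: [4, 5, 8, 10, 11, 12, 12]
Mean = 62/7
Median = 10
Freq: {4: 1, 10: 1, 8: 1, 12: 2, 5: 1, 11: 1}
Mode: [12]

Mean=62/7, Median=10, Mode=12


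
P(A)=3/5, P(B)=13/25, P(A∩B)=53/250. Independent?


P(A)×P(B) = 39/125
P(A∩B) = 53/250
Not equal → NOT independent

No, not independent


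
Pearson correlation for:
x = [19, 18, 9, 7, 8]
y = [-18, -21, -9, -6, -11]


n=5, Σx=61, Σy=-65, Σxy=-931, Σx²=879, Σy²=1003
r = (5×(-931) - 61×(-65))/√((5×879 - 61²)(5×1003 - (-65)²))
= -690/√(674×790) = -690/√532460 ≈ -690/729.6986 ≈ -0.9456

r ≈ -0.9456


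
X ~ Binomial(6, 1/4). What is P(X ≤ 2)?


P(X ≤ 2) = Σ P(X=i) for i=0..2
P(X=0) = 729/4096
P(X=1) = 729/2048
P(X=2) = 1215/4096
Sum = 1701/2048

P(X ≤ 2) = 1701/2048 ≈ 83.06%


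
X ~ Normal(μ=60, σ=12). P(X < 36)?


z = (36-60)/12 = -2.0
P(Z < -2.0) = 0.0228

P(X < 36) ≈ 0.0228


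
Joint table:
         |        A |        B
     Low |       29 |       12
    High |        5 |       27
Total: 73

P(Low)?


P(Low) = (29+12)/73 = 41/73

P(Low) = 41/73 ≈ 56.16%


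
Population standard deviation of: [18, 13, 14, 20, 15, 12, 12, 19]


Mean = 123/8
  (18-123/8)²=441/64
  (13-123/8)²=361/64
  (14-123/8)²=121/64
  (20-123/8)²=1369/64
  (15-123/8)²=9/64
  (12-123/8)²=729/64
  (12-123/8)²=729/64
  (19-123/8)²=841/64
Σ(x-μ)² = 575/8
σ² = (575/8)/8 = 575/64

σ = √(575/64) ≈ 2.9974


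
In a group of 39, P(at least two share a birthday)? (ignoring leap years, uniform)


P(all different) = Π(365-i)/365 for i=0..38
= 0.121780
P(match) = 1 - 0.121780 = 0.878220

P ≈ 0.8782 ≈ 87.82%


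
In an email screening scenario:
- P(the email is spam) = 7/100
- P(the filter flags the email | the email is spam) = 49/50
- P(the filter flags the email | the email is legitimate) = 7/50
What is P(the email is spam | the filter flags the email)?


Using Bayes' theorem:
P(A|B) = P(B|A)·P(A) / P(B)

P(the filter flags the email) = 49/50 × 7/100 + 7/50 × 93/100
= 343/5000 + 651/5000 = 497/2500

P(the email is spam|the filter flags the email) = (343/5000) / (497/2500) = 49/142

P(the email is spam|the filter flags the email) = 49/142 ≈ 34.51%


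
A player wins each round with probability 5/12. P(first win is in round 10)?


Geometric: P(X=10) = (1-p)^(k-1)×p = (7/12)^9×5/12 = 201768035/61917364224

P(X=10) = 201768035/61917364224 ≈ 0.33%


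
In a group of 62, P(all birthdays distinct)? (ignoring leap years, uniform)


P(all different) = Π(365-i)/365 for i=0..61
= (365/365)×(364/365)×...×(304/365)
= 0.004090

P ≈ 0.0041 ≈ 0.41%


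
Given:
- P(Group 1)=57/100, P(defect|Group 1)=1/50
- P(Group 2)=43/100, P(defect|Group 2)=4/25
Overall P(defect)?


P(B) = Σ P(B|Aᵢ)×P(Aᵢ)
  1/50×57/100 = 57/5000
  4/25×43/100 = 43/625
Sum = 401/5000

P(defect) = 401/5000 ≈ 8.02%


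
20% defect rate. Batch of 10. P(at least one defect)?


P(all good) = (4/5)^10 = 1048576/9765625
P(≥1 defect) = 8717049/9765625

P = 8717049/9765625 ≈ 89.26%


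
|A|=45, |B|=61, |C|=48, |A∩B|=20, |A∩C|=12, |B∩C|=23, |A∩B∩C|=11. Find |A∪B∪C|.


|A∪B∪C| = 45+61+48-20-12-23+11 = 110

|A∪B∪C| = 110


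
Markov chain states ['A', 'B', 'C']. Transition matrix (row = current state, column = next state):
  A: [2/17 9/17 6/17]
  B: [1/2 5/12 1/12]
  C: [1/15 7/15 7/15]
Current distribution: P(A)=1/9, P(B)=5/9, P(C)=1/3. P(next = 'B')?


P(next=B) = Σᵢ P(now=i)×P(i→B)
= 1/9×9/17 + 5/9×5/12 + 1/3×7/15
= 1/17 + 25/108 + 7/45 = 4093/9180

P = 4093/9180 ≈ 0.4459


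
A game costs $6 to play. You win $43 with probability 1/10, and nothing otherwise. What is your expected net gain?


E[gain] = (43-6)×1/10 + (-6)×9/10
= 37/10 - 27/5 = -17/10

Expected net gain = $-17/10 ≈ $-1.70


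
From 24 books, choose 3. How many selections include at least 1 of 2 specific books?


Complement: C(24,3) - C(22,3) = 2024 - 1540 = 484

484


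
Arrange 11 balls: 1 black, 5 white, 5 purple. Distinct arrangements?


11!/(1!×5!×5!) = 2772

2772


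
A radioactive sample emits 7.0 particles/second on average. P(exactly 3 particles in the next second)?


Poisson(λ=7.0): P(X=3) = e^(-λ)×λ^k/k!
= e^(-7.0) × 7.0^3 / 3!
≈ 0.0009118819656 × 343 / 6 ≈ 0.052129

P(X=3) ≈ 0.052129 ≈ 5.21%


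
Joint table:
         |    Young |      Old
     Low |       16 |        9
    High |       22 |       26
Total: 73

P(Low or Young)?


P(Low∨Young) = P(Low) + P(Young) - P(Low∧Young)
= (25 + 38 - 16)/73 = 47/73

P = 47/73 ≈ 64.38%


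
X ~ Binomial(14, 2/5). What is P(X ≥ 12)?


P(X ≥ 12) = Σ P(X=i) for i=12..14
P(X=12) = 3354624/6103515625
P(X=13) = 344064/6103515625
P(X=14) = 16384/6103515625
Sum = 3715072/6103515625

P(X ≥ 12) = 3715072/6103515625 ≈ 0.06%


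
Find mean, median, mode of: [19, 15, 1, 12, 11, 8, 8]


Sorted: [1, 8, 8, 11, 12, 15, 19]
Mean = 74/7
Median = 11
Freq: {19: 1, 15: 1, 1: 1, 12: 1, 11: 1, 8: 2}
Mode: [8]

Mean=74/7, Median=11, Mode=8


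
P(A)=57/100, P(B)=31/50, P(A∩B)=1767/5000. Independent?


P(A)×P(B) = 1767/5000
P(A∩B) = 1767/5000
Equal ✓ → Independent

Yes, independent


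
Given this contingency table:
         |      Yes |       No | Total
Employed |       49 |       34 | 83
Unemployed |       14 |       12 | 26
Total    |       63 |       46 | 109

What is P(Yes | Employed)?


P(Yes | Employed) = 49/(49+34) = 49/83

P(Yes|Employed) = 49/83 ≈ 59.04%


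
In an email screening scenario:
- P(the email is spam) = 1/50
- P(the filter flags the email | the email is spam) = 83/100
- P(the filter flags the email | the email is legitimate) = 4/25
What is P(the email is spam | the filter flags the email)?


Using Bayes' theorem:
P(A|B) = P(B|A)·P(A) / P(B)

P(the filter flags the email) = 83/100 × 1/50 + 4/25 × 49/50
= 83/5000 + 98/625 = 867/5000

P(the email is spam|the filter flags the email) = (83/5000) / (867/5000) = 83/867

P(the email is spam|the filter flags the email) = 83/867 ≈ 9.57%


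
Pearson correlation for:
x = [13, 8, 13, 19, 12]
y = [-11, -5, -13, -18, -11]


n=5, Σx=65, Σy=-58, Σxy=-826, Σx²=907, Σy²=760
r = (5×(-826) - 65×(-58))/√((5×907 - 65²)(5×760 - (-58)²))
= -360/√(310×436) = -360/√135160 ≈ -360/367.6411 ≈ -0.9792

r ≈ -0.9792


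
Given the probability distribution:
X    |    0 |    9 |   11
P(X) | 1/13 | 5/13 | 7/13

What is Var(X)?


E[X] = 122/13
E[X²] = 1252/13
Var(X) = E[X²] - (E[X])² = 1252/13 - 14884/169 = 1392/169

Var(X) = 1392/169 ≈ 8.2367


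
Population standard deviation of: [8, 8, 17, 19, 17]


Mean = 69/5
  (8-69/5)²=841/25
  (8-69/5)²=841/25
  (17-69/5)²=256/25
  (19-69/5)²=676/25
  (17-69/5)²=256/25
Σ(x-μ)² = 574/5
σ² = (574/5)/5 = 574/25

σ = √(574/25) ≈ 4.7917


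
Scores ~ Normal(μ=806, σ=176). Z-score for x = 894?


z = (x - μ)/σ = (894 - 806)/176 = 0.5

z = 0.5


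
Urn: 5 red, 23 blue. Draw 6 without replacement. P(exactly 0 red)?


Hypergeometric: C(5,0)×C(23,6)/C(28,6)
= 1×100947/376740 = 209/780

P(X=0) = 209/780 ≈ 26.79%


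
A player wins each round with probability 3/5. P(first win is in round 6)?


Geometric: P(X=6) = (1-p)^(k-1)×p = (2/5)^5×3/5 = 96/15625

P(X=6) = 96/15625 ≈ 0.61%


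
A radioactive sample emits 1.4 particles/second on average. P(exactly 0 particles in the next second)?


Poisson(λ=1.4): P(X=0) = e^(-λ)×λ^k/k!
= e^(-1.4) × 1.4^0 / 0!
≈ 0.2465969639 × 1 / 1 ≈ 0.246597

P(X=0) ≈ 0.246597 ≈ 24.66%


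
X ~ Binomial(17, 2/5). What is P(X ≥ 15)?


P(X ≥ 15) = Σ P(X=i) for i=15..17
P(X=15) = 40108032/762939453125
P(X=16) = 3342336/762939453125
P(X=17) = 131072/762939453125
Sum = 8716288/152587890625

P(X ≥ 15) = 8716288/152587890625 ≈ 0.01%


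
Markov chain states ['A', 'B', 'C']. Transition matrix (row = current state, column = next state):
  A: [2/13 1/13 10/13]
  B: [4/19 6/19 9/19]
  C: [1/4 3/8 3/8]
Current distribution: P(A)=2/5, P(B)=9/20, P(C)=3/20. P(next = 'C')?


P(next=C) = Σᵢ P(now=i)×P(i→C)
= 2/5×10/13 + 9/20×9/19 + 3/20×3/8
= 4/13 + 81/380 + 9/160 = 22807/39520

P = 22807/39520 ≈ 0.5771


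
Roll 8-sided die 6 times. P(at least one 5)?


P(no 5)^6 = (7/8)^6 = 117649/262144
P(≥1) = 1 - 117649/262144 = 144495/262144

P = 144495/262144 ≈ 55.12%


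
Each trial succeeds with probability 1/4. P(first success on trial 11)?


Geometric: P(X=11) = (1-p)^(k-1)×p = (3/4)^10×1/4 = 59049/4194304

P(X=11) = 59049/4194304 ≈ 1.41%


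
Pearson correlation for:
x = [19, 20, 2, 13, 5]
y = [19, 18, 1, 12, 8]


n=5, Σx=59, Σy=58, Σxy=919, Σx²=959, Σy²=894
r = (5×919 - 59×58)/√((5×959 - 59²)(5×894 - 58²))
= 1173/√(1314×1106) = 1173/√1453284 ≈ 1173/1205.5223 ≈ 0.9730

r ≈ 0.9730


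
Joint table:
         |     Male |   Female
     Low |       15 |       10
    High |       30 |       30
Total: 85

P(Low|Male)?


P(Low|Male) = 15/(15+30) = 15/45 = 1/3

P = 1/3 ≈ 33.33%


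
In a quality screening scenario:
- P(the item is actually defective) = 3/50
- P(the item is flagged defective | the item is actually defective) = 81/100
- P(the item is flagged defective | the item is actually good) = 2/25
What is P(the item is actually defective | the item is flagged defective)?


Using Bayes' theorem:
P(A|B) = P(B|A)·P(A) / P(B)

P(the item is flagged defective) = 81/100 × 3/50 + 2/25 × 47/50
= 243/5000 + 47/625 = 619/5000

P(the item is actually defective|the item is flagged defective) = (243/5000) / (619/5000) = 243/619

P(the item is actually defective|the item is flagged defective) = 243/619 ≈ 39.26%


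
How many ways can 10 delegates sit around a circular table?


Circular arrangements of 10 distinct objects: fix one position to break rotational symmetry.
(n-1)! = 9! = 362880

362880


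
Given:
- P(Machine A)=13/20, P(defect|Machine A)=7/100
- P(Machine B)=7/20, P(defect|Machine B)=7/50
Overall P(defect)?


P(B) = Σ P(B|Aᵢ)×P(Aᵢ)
  7/100×13/20 = 91/2000
  7/50×7/20 = 49/1000
Sum = 189/2000

P(defect) = 189/2000 ≈ 9.45%


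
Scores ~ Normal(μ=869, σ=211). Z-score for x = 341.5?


z = (x - μ)/σ = (341.5 - 869)/211 = -2.5

z = -2.5


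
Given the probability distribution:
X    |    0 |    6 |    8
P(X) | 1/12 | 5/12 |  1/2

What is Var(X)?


E[X] = 13/2
E[X²] = 47
Var(X) = E[X²] - (E[X])² = 47 - 169/4 = 19/4

Var(X) = 19/4 ≈ 4.7500


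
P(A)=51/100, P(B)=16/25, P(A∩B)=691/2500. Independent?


P(A)×P(B) = 204/625
P(A∩B) = 691/2500
Not equal → NOT independent

No, not independent


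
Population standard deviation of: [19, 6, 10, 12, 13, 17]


Mean = 77/6
  (19-77/6)²=1369/36
  (6-77/6)²=1681/36
  (10-77/6)²=289/36
  (12-77/6)²=25/36
  (13-77/6)²=1/36
  (17-77/6)²=625/36
Σ(x-μ)² = 665/6
σ² = (665/6)/6 = 665/36

σ = √(665/36) ≈ 4.2979


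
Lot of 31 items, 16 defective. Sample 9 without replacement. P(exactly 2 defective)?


Hypergeometric: C(16,2)×C(15,7)/C(31,9)
= 120×6435/20160075 = 792/20677

P(X=2) = 792/20677 ≈ 3.83%


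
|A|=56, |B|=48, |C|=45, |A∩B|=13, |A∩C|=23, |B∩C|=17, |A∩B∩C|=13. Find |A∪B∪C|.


|A∪B∪C| = 56+48+45-13-23-17+13 = 109

|A∪B∪C| = 109


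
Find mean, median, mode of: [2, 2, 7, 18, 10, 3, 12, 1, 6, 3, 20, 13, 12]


Sorted: [1, 2, 2, 3, 3, 6, 7, 10, 12, 12, 13, 18, 20]
Mean = 109/13
Median = 7
Freq: {2: 2, 7: 1, 18: 1, 10: 1, 3: 2, 12: 2, 1: 1, 6: 1, 20: 1, 13: 1}
Mode: [2, 3, 12]

Mean=109/13, Median=7, Mode=[2, 3, 12]


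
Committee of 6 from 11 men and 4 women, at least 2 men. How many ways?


Count by #men:
  2M,4W: C(11,2)×C(4,4)=55
  3M,3W: C(11,3)×C(4,3)=660
  4M,2W: C(11,4)×C(4,2)=1980
  5M,1W: C(11,5)×C(4,1)=1848
  6M,0W: C(11,6)×C(4,0)=462
Total = 5005

5005


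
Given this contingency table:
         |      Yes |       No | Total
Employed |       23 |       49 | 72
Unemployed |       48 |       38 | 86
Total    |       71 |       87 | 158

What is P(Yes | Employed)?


P(Yes | Employed) = 23/(23+49) = 23/72

P(Yes|Employed) = 23/72 ≈ 31.94%


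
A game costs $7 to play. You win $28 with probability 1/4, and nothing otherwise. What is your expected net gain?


E[gain] = (28-7)×1/4 + (-7)×3/4
= 21/4 - 21/4 = 0

Expected net gain = $0 ≈ $0.00


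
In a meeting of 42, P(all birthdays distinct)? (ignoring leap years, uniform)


P(all different) = Π(365-i)/365 for i=0..41
= (365/365)×(364/365)×...×(324/365)
= 0.085970

P ≈ 0.0860 ≈ 8.60%


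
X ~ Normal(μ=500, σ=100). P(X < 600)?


z = (600-500)/100 = 1.0
P(Z < 1.0) = 0.8413

P(X < 600) ≈ 0.8413


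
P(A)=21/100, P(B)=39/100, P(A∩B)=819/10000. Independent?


P(A)×P(B) = 819/10000
P(A∩B) = 819/10000
Equal ✓ → Independent

Yes, independent


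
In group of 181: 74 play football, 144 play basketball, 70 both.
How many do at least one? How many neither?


|A∪B| = 74+144-70 = 148
Neither = 181-148 = 33

At least one: 148; Neither: 33


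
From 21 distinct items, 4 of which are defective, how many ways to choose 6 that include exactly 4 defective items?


Choose 4 of the 4 defective items and 2 of the other 17 items:
C(4,4)×C(17,2) = 1×136 = 136

136


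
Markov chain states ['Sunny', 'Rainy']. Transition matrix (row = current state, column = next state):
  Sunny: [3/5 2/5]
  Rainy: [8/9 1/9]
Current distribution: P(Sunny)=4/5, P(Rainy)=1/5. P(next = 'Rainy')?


P(next=Rainy) = Σᵢ P(now=i)×P(i→Rainy)
= 4/5×2/5 + 1/5×1/9
= 8/25 + 1/45 = 77/225

P = 77/225 ≈ 0.3422


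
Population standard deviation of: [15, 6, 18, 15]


Mean = 54/4 = 27/2
  (15-27/2)²=9/4
  (6-27/2)²=225/4
  (18-27/2)²=81/4
  (15-27/2)²=9/4
Σ(x-μ)² = 81
σ² = 81/4

σ = √(81/4) ≈ 4.5000


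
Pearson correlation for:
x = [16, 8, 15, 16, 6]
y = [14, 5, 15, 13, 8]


n=5, Σx=61, Σy=55, Σxy=745, Σx²=837, Σy²=679
r = (5×745 - 61×55)/√((5×837 - 61²)(5×679 - 55²))
= 370/√(464×370) = 370/√171680 ≈ 370/414.3429 ≈ 0.8930

r ≈ 0.8930


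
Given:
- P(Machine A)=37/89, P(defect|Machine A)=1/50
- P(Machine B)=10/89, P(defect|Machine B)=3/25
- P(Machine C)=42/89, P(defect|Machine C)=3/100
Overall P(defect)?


P(B) = Σ P(B|Aᵢ)×P(Aᵢ)
  1/50×37/89 = 37/4450
  3/25×10/89 = 6/445
  3/100×42/89 = 63/4450
Sum = 16/445

P(defect) = 16/445 ≈ 3.60%


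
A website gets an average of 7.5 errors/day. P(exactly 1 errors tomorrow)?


Poisson(λ=7.5): P(X=1) = e^(-λ)×λ^k/k!
= e^(-7.5) × 7.5^1 / 1!
≈ 0.0005530843701 × 7.5 / 1 ≈ 0.004148

P(X=1) ≈ 0.004148 ≈ 0.41%


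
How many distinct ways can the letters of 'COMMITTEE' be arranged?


Letters: 9, freq: {'C': 1, 'O': 1, 'M': 2, 'I': 1, 'T': 2, 'E': 2}
9!/(1!×1!×2!×1!×2!×2!) = 362880/8 = 45360

45360


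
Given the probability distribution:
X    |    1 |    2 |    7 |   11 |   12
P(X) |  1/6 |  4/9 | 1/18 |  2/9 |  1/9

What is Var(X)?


E[X] = 47/9
E[X²] = 428/9
Var(X) = E[X²] - (E[X])² = 428/9 - 2209/81 = 1643/81

Var(X) = 1643/81 ≈ 20.2840


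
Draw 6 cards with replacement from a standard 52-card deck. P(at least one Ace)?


P(not a Ace) = 48/52 = 12/13
P(none in 6 draws) = (12/13)^6 = 2985984/4826809
P(≥1 Ace) = 1 - 2985984/4826809 = 1840825/4826809

P = 1840825/4826809 ≈ 38.14%


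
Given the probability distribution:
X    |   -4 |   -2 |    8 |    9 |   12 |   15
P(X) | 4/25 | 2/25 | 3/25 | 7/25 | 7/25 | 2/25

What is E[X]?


E[X] = Σ x·P(X=x)
= (-4)×(4/25) + (-2)×(2/25) + (8)×(3/25) + (9)×(7/25) + (12)×(7/25) + (15)×(2/25)
= 181/25

E[X] = 181/25


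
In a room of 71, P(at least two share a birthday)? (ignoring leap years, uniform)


P(all different) = Π(365-i)/365 for i=0..70
= 0.000679
P(match) = 1 - 0.000679 = 0.999321

P ≈ 0.9993 ≈ 99.93%


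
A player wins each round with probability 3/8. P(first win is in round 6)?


Geometric: P(X=6) = (1-p)^(k-1)×p = (5/8)^5×3/8 = 9375/262144

P(X=6) = 9375/262144 ≈ 3.58%


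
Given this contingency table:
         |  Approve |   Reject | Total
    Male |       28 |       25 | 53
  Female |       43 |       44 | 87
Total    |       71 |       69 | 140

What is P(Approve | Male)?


P(Approve | Male) = 28/(28+25) = 28/53

P(Approve|Male) = 28/53 ≈ 52.83%


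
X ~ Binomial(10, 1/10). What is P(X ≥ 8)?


P(X ≥ 8) = Σ P(X=i) for i=8..10
P(X=8) = 729/2000000000
P(X=9) = 9/1000000000
P(X=10) = 1/10000000000
Sum = 467/1250000000

P(X ≥ 8) = 467/1250000000 ≈ 0.00%


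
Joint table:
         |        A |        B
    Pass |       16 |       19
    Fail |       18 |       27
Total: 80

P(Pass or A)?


P(Pass∨A) = P(Pass) + P(A) - P(Pass∧A)
= (35 + 34 - 16)/80 = 53/80

P = 53/80 ≈ 66.25%


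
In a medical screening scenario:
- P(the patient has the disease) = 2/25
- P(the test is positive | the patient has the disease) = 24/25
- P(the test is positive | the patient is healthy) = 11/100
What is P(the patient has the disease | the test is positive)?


Using Bayes' theorem:
P(A|B) = P(B|A)·P(A) / P(B)

P(the test is positive) = 24/25 × 2/25 + 11/100 × 23/25
= 48/625 + 253/2500 = 89/500

P(the patient has the disease|the test is positive) = (48/625) / (89/500) = 192/445

P(the patient has the disease|the test is positive) = 192/445 ≈ 43.15%


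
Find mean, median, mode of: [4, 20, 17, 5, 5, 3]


Sorted: [3, 4, 5, 5, 17, 20]
Mean = 54/6 = 9
Median = 5
Freq: {4: 1, 20: 1, 17: 1, 5: 2, 3: 1}
Mode: [5]

Mean=9, Median=5, Mode=5


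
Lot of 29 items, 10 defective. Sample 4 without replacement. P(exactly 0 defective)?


Hypergeometric: C(10,0)×C(19,4)/C(29,4)
= 1×3876/23751 = 1292/7917

P(X=0) = 1292/7917 ≈ 16.32%


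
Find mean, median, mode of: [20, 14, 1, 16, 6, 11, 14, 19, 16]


Sorted: [1, 6, 11, 14, 14, 16, 16, 19, 20]
Mean = 117/9 = 13
Median = 14
Freq: {20: 1, 14: 2, 1: 1, 16: 2, 6: 1, 11: 1, 19: 1}
Mode: [14, 16]

Mean=13, Median=14, Mode=[14, 16]


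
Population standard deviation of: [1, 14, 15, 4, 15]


Mean = 49/5
  (1-49/5)²=1936/25
  (14-49/5)²=441/25
  (15-49/5)²=676/25
  (4-49/5)²=841/25
  (15-49/5)²=676/25
Σ(x-μ)² = 914/5
σ² = (914/5)/5 = 914/25

σ = √(914/25) ≈ 6.0465


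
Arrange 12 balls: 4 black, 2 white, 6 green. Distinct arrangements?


12!/(4!×2!×6!) = 13860

13860


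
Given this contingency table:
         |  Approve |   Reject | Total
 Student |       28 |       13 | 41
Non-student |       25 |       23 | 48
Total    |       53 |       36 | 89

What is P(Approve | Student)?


P(Approve | Student) = 28/(28+13) = 28/41

P(Approve|Student) = 28/41 ≈ 68.29%


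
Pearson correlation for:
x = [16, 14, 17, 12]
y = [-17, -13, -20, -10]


n=4, Σx=59, Σy=-60, Σxy=-914, Σx²=885, Σy²=958
r = (4×(-914) - 59×(-60))/√((4×885 - 59²)(4×958 - (-60)²))
= -116/√(59×232) = -116/√13688 ≈ -116/116.9957 ≈ -0.9915

r ≈ -0.9915


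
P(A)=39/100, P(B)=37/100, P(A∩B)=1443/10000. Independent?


P(A)×P(B) = 1443/10000
P(A∩B) = 1443/10000
Equal ✓ → Independent

Yes, independent


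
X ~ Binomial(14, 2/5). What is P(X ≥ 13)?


P(X ≥ 13) = Σ P(X=i) for i=13..14
P(X=13) = 344064/6103515625
P(X=14) = 16384/6103515625
Sum = 360448/6103515625

P(X ≥ 13) = 360448/6103515625 ≈ 0.01%


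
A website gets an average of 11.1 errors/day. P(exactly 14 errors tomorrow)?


Poisson(λ=11.1): P(X=14) = e^(-λ)×λ^k/k!
= e^(-11.1) × 11.1^14 / 14!
≈ 1.511232382e-05 × 4.31044098048e+14 / 87178291200 ≈ 0.074721

P(X=14) ≈ 0.074721 ≈ 7.47%


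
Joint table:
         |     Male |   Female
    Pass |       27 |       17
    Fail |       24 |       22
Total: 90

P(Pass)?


P(Pass) = (27+17)/90 = 44/90 = 22/45

P(Pass) = 22/45 ≈ 48.89%


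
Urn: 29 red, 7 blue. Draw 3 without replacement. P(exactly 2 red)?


Hypergeometric: C(29,2)×C(7,1)/C(36,3)
= 406×7/7140 = 203/510

P(X=2) = 203/510 ≈ 39.80%


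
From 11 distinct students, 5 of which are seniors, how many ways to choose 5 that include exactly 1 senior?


Choose 1 of the 5 seniors and 4 of the other 6 students:
C(5,1)×C(6,4) = 5×15 = 75

75


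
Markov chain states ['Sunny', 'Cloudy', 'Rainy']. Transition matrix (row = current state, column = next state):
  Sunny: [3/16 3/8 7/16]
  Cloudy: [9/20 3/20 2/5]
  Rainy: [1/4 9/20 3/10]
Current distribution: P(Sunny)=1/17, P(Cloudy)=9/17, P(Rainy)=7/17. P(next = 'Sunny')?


P(next=Sunny) = Σᵢ P(now=i)×P(i→Sunny)
= 1/17×3/16 + 9/17×9/20 + 7/17×1/4
= 3/272 + 81/340 + 7/68 = 479/1360

P = 479/1360 ≈ 0.3522
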